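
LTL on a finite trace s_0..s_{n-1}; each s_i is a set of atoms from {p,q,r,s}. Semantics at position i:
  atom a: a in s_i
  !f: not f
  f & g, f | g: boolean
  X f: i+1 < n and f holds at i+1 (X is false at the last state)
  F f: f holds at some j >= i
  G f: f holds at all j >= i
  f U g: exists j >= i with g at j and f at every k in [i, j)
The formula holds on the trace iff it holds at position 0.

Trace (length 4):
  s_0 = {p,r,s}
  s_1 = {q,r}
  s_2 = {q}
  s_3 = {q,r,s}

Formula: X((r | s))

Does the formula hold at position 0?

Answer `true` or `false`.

s_0={p,r,s}: X((r | s))=True (r | s)=True r=True s=True
s_1={q,r}: X((r | s))=False (r | s)=True r=True s=False
s_2={q}: X((r | s))=True (r | s)=False r=False s=False
s_3={q,r,s}: X((r | s))=False (r | s)=True r=True s=True

Answer: true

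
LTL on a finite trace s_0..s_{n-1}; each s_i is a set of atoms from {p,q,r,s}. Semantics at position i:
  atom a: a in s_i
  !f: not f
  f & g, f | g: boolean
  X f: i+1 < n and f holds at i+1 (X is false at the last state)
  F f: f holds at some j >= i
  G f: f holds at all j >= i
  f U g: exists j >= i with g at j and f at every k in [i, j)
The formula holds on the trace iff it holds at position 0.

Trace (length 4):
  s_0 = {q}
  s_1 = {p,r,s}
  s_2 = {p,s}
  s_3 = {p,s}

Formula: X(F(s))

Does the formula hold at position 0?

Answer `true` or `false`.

Answer: true

Derivation:
s_0={q}: X(F(s))=True F(s)=True s=False
s_1={p,r,s}: X(F(s))=True F(s)=True s=True
s_2={p,s}: X(F(s))=True F(s)=True s=True
s_3={p,s}: X(F(s))=False F(s)=True s=True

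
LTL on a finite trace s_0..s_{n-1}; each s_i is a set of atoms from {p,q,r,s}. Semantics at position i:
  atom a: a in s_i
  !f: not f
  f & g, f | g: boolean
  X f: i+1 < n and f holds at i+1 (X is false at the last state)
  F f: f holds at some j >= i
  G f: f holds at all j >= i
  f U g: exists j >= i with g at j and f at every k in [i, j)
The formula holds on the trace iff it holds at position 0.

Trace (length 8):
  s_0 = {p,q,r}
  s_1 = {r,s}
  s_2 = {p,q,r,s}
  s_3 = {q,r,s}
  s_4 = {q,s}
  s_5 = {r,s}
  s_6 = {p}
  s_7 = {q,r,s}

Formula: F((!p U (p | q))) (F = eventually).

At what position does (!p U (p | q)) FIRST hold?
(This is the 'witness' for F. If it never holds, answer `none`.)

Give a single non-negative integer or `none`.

Answer: 0

Derivation:
s_0={p,q,r}: (!p U (p | q))=True !p=False p=True (p | q)=True q=True
s_1={r,s}: (!p U (p | q))=True !p=True p=False (p | q)=False q=False
s_2={p,q,r,s}: (!p U (p | q))=True !p=False p=True (p | q)=True q=True
s_3={q,r,s}: (!p U (p | q))=True !p=True p=False (p | q)=True q=True
s_4={q,s}: (!p U (p | q))=True !p=True p=False (p | q)=True q=True
s_5={r,s}: (!p U (p | q))=True !p=True p=False (p | q)=False q=False
s_6={p}: (!p U (p | q))=True !p=False p=True (p | q)=True q=False
s_7={q,r,s}: (!p U (p | q))=True !p=True p=False (p | q)=True q=True
F((!p U (p | q))) holds; first witness at position 0.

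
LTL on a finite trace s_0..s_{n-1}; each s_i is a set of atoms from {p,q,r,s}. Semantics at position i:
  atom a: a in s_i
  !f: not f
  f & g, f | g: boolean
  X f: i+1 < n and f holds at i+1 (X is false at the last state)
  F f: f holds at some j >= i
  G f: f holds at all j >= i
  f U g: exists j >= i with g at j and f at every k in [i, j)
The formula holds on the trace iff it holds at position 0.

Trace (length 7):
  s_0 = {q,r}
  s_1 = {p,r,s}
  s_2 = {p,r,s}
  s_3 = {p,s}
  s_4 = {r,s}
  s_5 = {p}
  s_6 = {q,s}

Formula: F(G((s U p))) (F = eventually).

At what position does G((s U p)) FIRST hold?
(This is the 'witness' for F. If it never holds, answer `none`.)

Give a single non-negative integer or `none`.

s_0={q,r}: G((s U p))=False (s U p)=False s=False p=False
s_1={p,r,s}: G((s U p))=False (s U p)=True s=True p=True
s_2={p,r,s}: G((s U p))=False (s U p)=True s=True p=True
s_3={p,s}: G((s U p))=False (s U p)=True s=True p=True
s_4={r,s}: G((s U p))=False (s U p)=True s=True p=False
s_5={p}: G((s U p))=False (s U p)=True s=False p=True
s_6={q,s}: G((s U p))=False (s U p)=False s=True p=False
F(G((s U p))) does not hold (no witness exists).

Answer: none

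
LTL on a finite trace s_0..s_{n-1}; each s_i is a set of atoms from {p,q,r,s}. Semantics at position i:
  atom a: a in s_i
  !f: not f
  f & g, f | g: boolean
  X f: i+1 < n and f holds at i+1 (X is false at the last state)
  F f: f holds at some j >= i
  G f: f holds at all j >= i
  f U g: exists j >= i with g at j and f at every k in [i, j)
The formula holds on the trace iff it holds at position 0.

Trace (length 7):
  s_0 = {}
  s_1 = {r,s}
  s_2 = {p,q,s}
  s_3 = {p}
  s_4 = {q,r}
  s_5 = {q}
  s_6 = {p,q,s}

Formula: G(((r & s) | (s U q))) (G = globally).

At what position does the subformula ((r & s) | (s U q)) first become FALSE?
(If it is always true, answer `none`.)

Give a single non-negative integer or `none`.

s_0={}: ((r & s) | (s U q))=False (r & s)=False r=False s=False (s U q)=False q=False
s_1={r,s}: ((r & s) | (s U q))=True (r & s)=True r=True s=True (s U q)=True q=False
s_2={p,q,s}: ((r & s) | (s U q))=True (r & s)=False r=False s=True (s U q)=True q=True
s_3={p}: ((r & s) | (s U q))=False (r & s)=False r=False s=False (s U q)=False q=False
s_4={q,r}: ((r & s) | (s U q))=True (r & s)=False r=True s=False (s U q)=True q=True
s_5={q}: ((r & s) | (s U q))=True (r & s)=False r=False s=False (s U q)=True q=True
s_6={p,q,s}: ((r & s) | (s U q))=True (r & s)=False r=False s=True (s U q)=True q=True
G(((r & s) | (s U q))) holds globally = False
First violation at position 0.

Answer: 0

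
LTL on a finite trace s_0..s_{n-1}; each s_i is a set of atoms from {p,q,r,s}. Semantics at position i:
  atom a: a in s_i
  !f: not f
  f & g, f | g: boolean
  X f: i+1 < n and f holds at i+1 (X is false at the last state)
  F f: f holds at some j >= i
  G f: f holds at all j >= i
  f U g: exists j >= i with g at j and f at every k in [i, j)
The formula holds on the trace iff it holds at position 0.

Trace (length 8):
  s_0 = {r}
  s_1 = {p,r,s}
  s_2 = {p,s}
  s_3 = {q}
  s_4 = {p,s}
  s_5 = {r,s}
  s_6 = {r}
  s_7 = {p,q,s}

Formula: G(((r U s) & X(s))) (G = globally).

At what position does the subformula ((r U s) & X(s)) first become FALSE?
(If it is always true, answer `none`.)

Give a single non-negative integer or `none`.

Answer: 2

Derivation:
s_0={r}: ((r U s) & X(s))=True (r U s)=True r=True s=False X(s)=True
s_1={p,r,s}: ((r U s) & X(s))=True (r U s)=True r=True s=True X(s)=True
s_2={p,s}: ((r U s) & X(s))=False (r U s)=True r=False s=True X(s)=False
s_3={q}: ((r U s) & X(s))=False (r U s)=False r=False s=False X(s)=True
s_4={p,s}: ((r U s) & X(s))=True (r U s)=True r=False s=True X(s)=True
s_5={r,s}: ((r U s) & X(s))=False (r U s)=True r=True s=True X(s)=False
s_6={r}: ((r U s) & X(s))=True (r U s)=True r=True s=False X(s)=True
s_7={p,q,s}: ((r U s) & X(s))=False (r U s)=True r=False s=True X(s)=False
G(((r U s) & X(s))) holds globally = False
First violation at position 2.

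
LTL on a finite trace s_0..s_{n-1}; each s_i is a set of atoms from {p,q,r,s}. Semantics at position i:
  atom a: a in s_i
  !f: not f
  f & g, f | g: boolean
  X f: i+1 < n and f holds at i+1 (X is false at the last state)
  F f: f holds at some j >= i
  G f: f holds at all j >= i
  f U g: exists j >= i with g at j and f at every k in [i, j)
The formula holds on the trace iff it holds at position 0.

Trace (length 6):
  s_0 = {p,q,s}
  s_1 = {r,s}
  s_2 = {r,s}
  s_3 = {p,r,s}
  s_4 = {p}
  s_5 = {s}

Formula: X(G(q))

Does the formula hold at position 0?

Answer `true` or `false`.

s_0={p,q,s}: X(G(q))=False G(q)=False q=True
s_1={r,s}: X(G(q))=False G(q)=False q=False
s_2={r,s}: X(G(q))=False G(q)=False q=False
s_3={p,r,s}: X(G(q))=False G(q)=False q=False
s_4={p}: X(G(q))=False G(q)=False q=False
s_5={s}: X(G(q))=False G(q)=False q=False

Answer: false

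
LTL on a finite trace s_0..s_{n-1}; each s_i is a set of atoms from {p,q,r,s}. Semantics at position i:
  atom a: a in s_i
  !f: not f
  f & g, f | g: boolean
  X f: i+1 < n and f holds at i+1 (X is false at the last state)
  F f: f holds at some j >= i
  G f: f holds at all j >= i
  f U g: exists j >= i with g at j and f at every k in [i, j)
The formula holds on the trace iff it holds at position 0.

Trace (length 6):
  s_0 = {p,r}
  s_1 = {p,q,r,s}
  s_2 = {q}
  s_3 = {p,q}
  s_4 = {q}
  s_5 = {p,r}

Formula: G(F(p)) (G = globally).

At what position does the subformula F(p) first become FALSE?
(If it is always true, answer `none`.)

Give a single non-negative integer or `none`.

Answer: none

Derivation:
s_0={p,r}: F(p)=True p=True
s_1={p,q,r,s}: F(p)=True p=True
s_2={q}: F(p)=True p=False
s_3={p,q}: F(p)=True p=True
s_4={q}: F(p)=True p=False
s_5={p,r}: F(p)=True p=True
G(F(p)) holds globally = True
No violation — formula holds at every position.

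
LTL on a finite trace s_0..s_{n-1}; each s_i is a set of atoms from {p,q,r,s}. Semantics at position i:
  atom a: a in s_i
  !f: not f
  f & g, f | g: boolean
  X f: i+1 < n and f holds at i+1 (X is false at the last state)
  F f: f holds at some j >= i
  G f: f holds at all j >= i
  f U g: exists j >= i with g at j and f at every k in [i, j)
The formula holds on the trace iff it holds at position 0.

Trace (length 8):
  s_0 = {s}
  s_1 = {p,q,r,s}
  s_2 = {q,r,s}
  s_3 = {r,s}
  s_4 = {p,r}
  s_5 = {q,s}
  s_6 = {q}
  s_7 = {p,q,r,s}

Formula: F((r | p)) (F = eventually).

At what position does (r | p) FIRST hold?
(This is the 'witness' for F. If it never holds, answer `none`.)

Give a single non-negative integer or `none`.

s_0={s}: (r | p)=False r=False p=False
s_1={p,q,r,s}: (r | p)=True r=True p=True
s_2={q,r,s}: (r | p)=True r=True p=False
s_3={r,s}: (r | p)=True r=True p=False
s_4={p,r}: (r | p)=True r=True p=True
s_5={q,s}: (r | p)=False r=False p=False
s_6={q}: (r | p)=False r=False p=False
s_7={p,q,r,s}: (r | p)=True r=True p=True
F((r | p)) holds; first witness at position 1.

Answer: 1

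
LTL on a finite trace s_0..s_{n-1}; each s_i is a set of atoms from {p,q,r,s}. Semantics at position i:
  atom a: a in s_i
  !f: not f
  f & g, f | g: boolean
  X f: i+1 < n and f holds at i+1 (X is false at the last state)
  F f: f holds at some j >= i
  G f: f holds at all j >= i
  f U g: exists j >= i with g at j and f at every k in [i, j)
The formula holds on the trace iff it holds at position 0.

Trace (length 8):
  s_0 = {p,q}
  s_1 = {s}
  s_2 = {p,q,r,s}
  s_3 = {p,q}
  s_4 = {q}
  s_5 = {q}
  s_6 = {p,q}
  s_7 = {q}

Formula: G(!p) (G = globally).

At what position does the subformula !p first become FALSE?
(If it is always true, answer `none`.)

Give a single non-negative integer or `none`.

Answer: 0

Derivation:
s_0={p,q}: !p=False p=True
s_1={s}: !p=True p=False
s_2={p,q,r,s}: !p=False p=True
s_3={p,q}: !p=False p=True
s_4={q}: !p=True p=False
s_5={q}: !p=True p=False
s_6={p,q}: !p=False p=True
s_7={q}: !p=True p=False
G(!p) holds globally = False
First violation at position 0.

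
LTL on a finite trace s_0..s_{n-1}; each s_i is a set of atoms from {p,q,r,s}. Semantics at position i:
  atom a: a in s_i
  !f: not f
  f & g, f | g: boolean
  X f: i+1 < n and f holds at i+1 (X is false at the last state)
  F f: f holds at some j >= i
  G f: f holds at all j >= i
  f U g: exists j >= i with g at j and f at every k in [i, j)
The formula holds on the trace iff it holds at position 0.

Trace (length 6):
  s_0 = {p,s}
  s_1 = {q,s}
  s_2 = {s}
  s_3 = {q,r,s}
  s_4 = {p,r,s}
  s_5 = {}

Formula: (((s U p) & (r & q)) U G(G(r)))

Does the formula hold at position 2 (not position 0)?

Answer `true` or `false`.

s_0={p,s}: (((s U p) & (r & q)) U G(G(r)))=False ((s U p) & (r & q))=False (s U p)=True s=True p=True (r & q)=False r=False q=False G(G(r))=False G(r)=False
s_1={q,s}: (((s U p) & (r & q)) U G(G(r)))=False ((s U p) & (r & q))=False (s U p)=True s=True p=False (r & q)=False r=False q=True G(G(r))=False G(r)=False
s_2={s}: (((s U p) & (r & q)) U G(G(r)))=False ((s U p) & (r & q))=False (s U p)=True s=True p=False (r & q)=False r=False q=False G(G(r))=False G(r)=False
s_3={q,r,s}: (((s U p) & (r & q)) U G(G(r)))=False ((s U p) & (r & q))=True (s U p)=True s=True p=False (r & q)=True r=True q=True G(G(r))=False G(r)=False
s_4={p,r,s}: (((s U p) & (r & q)) U G(G(r)))=False ((s U p) & (r & q))=False (s U p)=True s=True p=True (r & q)=False r=True q=False G(G(r))=False G(r)=False
s_5={}: (((s U p) & (r & q)) U G(G(r)))=False ((s U p) & (r & q))=False (s U p)=False s=False p=False (r & q)=False r=False q=False G(G(r))=False G(r)=False
Evaluating at position 2: result = False

Answer: false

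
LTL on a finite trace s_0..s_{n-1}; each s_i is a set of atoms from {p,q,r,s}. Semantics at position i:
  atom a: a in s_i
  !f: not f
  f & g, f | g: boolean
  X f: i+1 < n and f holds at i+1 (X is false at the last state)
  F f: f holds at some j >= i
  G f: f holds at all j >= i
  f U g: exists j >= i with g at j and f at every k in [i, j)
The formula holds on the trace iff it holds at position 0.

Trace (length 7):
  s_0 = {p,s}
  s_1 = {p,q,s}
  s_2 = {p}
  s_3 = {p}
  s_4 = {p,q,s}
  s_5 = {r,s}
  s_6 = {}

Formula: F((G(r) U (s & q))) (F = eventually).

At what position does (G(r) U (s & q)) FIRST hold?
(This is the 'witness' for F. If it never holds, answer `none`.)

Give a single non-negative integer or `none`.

s_0={p,s}: (G(r) U (s & q))=False G(r)=False r=False (s & q)=False s=True q=False
s_1={p,q,s}: (G(r) U (s & q))=True G(r)=False r=False (s & q)=True s=True q=True
s_2={p}: (G(r) U (s & q))=False G(r)=False r=False (s & q)=False s=False q=False
s_3={p}: (G(r) U (s & q))=False G(r)=False r=False (s & q)=False s=False q=False
s_4={p,q,s}: (G(r) U (s & q))=True G(r)=False r=False (s & q)=True s=True q=True
s_5={r,s}: (G(r) U (s & q))=False G(r)=False r=True (s & q)=False s=True q=False
s_6={}: (G(r) U (s & q))=False G(r)=False r=False (s & q)=False s=False q=False
F((G(r) U (s & q))) holds; first witness at position 1.

Answer: 1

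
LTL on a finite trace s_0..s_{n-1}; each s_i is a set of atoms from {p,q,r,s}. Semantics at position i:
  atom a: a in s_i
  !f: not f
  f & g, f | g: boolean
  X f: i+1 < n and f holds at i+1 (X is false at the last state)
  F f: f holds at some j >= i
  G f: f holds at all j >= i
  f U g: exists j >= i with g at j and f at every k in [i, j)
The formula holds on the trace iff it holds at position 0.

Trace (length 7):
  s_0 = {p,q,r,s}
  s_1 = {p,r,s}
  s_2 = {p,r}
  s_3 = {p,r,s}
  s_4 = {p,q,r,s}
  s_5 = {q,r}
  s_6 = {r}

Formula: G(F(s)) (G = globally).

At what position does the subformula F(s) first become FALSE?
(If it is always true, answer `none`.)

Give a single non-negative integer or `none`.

Answer: 5

Derivation:
s_0={p,q,r,s}: F(s)=True s=True
s_1={p,r,s}: F(s)=True s=True
s_2={p,r}: F(s)=True s=False
s_3={p,r,s}: F(s)=True s=True
s_4={p,q,r,s}: F(s)=True s=True
s_5={q,r}: F(s)=False s=False
s_6={r}: F(s)=False s=False
G(F(s)) holds globally = False
First violation at position 5.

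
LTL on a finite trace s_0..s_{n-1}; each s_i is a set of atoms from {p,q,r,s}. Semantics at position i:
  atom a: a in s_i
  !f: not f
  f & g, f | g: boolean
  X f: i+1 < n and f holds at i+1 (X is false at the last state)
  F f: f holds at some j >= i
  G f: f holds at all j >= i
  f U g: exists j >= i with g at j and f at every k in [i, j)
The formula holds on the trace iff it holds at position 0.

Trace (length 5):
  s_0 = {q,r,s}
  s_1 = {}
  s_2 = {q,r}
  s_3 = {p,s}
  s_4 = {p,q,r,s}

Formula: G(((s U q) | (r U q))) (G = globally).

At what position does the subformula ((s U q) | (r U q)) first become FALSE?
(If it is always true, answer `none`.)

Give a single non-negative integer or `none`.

s_0={q,r,s}: ((s U q) | (r U q))=True (s U q)=True s=True q=True (r U q)=True r=True
s_1={}: ((s U q) | (r U q))=False (s U q)=False s=False q=False (r U q)=False r=False
s_2={q,r}: ((s U q) | (r U q))=True (s U q)=True s=False q=True (r U q)=True r=True
s_3={p,s}: ((s U q) | (r U q))=True (s U q)=True s=True q=False (r U q)=False r=False
s_4={p,q,r,s}: ((s U q) | (r U q))=True (s U q)=True s=True q=True (r U q)=True r=True
G(((s U q) | (r U q))) holds globally = False
First violation at position 1.

Answer: 1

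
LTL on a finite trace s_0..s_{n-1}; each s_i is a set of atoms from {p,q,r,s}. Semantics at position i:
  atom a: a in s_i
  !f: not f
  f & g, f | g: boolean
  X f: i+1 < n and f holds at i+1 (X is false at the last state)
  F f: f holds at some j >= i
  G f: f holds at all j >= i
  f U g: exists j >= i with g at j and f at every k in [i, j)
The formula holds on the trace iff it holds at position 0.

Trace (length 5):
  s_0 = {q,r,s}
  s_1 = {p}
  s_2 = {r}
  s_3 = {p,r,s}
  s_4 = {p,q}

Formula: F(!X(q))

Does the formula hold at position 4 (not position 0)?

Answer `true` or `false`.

s_0={q,r,s}: F(!X(q))=True !X(q)=True X(q)=False q=True
s_1={p}: F(!X(q))=True !X(q)=True X(q)=False q=False
s_2={r}: F(!X(q))=True !X(q)=True X(q)=False q=False
s_3={p,r,s}: F(!X(q))=True !X(q)=False X(q)=True q=False
s_4={p,q}: F(!X(q))=True !X(q)=True X(q)=False q=True
Evaluating at position 4: result = True

Answer: true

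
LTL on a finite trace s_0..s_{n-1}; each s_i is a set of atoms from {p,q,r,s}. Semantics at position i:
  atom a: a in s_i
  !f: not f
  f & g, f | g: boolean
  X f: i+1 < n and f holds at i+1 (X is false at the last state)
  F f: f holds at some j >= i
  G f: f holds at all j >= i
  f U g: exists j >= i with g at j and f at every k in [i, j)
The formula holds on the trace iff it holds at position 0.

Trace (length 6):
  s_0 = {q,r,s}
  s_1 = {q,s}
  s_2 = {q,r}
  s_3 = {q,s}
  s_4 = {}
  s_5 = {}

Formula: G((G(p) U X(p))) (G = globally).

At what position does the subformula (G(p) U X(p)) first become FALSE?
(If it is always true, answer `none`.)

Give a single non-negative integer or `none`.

s_0={q,r,s}: (G(p) U X(p))=False G(p)=False p=False X(p)=False
s_1={q,s}: (G(p) U X(p))=False G(p)=False p=False X(p)=False
s_2={q,r}: (G(p) U X(p))=False G(p)=False p=False X(p)=False
s_3={q,s}: (G(p) U X(p))=False G(p)=False p=False X(p)=False
s_4={}: (G(p) U X(p))=False G(p)=False p=False X(p)=False
s_5={}: (G(p) U X(p))=False G(p)=False p=False X(p)=False
G((G(p) U X(p))) holds globally = False
First violation at position 0.

Answer: 0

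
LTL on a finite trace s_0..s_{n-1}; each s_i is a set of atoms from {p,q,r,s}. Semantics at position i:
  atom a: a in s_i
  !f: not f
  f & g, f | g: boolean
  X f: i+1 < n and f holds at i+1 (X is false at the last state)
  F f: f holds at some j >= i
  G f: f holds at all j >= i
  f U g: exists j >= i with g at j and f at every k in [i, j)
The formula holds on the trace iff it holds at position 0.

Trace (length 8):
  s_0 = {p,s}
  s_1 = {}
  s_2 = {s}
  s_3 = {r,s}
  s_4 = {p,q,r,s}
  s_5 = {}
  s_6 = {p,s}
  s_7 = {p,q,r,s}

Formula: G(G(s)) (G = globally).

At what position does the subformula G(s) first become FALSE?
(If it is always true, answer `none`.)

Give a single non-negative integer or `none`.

s_0={p,s}: G(s)=False s=True
s_1={}: G(s)=False s=False
s_2={s}: G(s)=False s=True
s_3={r,s}: G(s)=False s=True
s_4={p,q,r,s}: G(s)=False s=True
s_5={}: G(s)=False s=False
s_6={p,s}: G(s)=True s=True
s_7={p,q,r,s}: G(s)=True s=True
G(G(s)) holds globally = False
First violation at position 0.

Answer: 0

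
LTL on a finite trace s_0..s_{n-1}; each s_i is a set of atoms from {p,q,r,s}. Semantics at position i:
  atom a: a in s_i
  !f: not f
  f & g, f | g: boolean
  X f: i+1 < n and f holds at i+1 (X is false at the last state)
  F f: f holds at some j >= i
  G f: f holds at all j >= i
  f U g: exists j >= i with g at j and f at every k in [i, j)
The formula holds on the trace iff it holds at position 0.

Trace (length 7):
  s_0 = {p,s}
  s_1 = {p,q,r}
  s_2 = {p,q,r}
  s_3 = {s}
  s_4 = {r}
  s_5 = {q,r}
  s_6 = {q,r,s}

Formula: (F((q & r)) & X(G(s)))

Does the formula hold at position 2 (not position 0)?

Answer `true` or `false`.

Answer: false

Derivation:
s_0={p,s}: (F((q & r)) & X(G(s)))=False F((q & r))=True (q & r)=False q=False r=False X(G(s))=False G(s)=False s=True
s_1={p,q,r}: (F((q & r)) & X(G(s)))=False F((q & r))=True (q & r)=True q=True r=True X(G(s))=False G(s)=False s=False
s_2={p,q,r}: (F((q & r)) & X(G(s)))=False F((q & r))=True (q & r)=True q=True r=True X(G(s))=False G(s)=False s=False
s_3={s}: (F((q & r)) & X(G(s)))=False F((q & r))=True (q & r)=False q=False r=False X(G(s))=False G(s)=False s=True
s_4={r}: (F((q & r)) & X(G(s)))=False F((q & r))=True (q & r)=False q=False r=True X(G(s))=False G(s)=False s=False
s_5={q,r}: (F((q & r)) & X(G(s)))=True F((q & r))=True (q & r)=True q=True r=True X(G(s))=True G(s)=False s=False
s_6={q,r,s}: (F((q & r)) & X(G(s)))=False F((q & r))=True (q & r)=True q=True r=True X(G(s))=False G(s)=True s=True
Evaluating at position 2: result = False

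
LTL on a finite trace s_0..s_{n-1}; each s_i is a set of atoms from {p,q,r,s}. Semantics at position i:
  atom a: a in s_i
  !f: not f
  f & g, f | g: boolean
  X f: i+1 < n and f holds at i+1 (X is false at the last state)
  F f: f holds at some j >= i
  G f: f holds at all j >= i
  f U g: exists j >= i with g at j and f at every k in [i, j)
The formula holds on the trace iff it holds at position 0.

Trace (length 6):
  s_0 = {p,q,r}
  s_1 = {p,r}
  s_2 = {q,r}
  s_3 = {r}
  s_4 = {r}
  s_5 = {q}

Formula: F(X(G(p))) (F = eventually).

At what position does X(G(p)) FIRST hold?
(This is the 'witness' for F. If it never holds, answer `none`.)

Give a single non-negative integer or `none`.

s_0={p,q,r}: X(G(p))=False G(p)=False p=True
s_1={p,r}: X(G(p))=False G(p)=False p=True
s_2={q,r}: X(G(p))=False G(p)=False p=False
s_3={r}: X(G(p))=False G(p)=False p=False
s_4={r}: X(G(p))=False G(p)=False p=False
s_5={q}: X(G(p))=False G(p)=False p=False
F(X(G(p))) does not hold (no witness exists).

Answer: none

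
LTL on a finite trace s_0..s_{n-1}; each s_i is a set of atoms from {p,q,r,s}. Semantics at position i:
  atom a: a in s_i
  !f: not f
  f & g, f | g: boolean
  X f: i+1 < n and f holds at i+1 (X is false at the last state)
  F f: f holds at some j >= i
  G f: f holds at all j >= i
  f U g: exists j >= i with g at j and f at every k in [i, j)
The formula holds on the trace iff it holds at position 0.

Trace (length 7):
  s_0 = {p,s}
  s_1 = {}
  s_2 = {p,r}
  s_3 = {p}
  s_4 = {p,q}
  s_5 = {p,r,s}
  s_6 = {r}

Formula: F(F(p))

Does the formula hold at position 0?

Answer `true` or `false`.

s_0={p,s}: F(F(p))=True F(p)=True p=True
s_1={}: F(F(p))=True F(p)=True p=False
s_2={p,r}: F(F(p))=True F(p)=True p=True
s_3={p}: F(F(p))=True F(p)=True p=True
s_4={p,q}: F(F(p))=True F(p)=True p=True
s_5={p,r,s}: F(F(p))=True F(p)=True p=True
s_6={r}: F(F(p))=False F(p)=False p=False

Answer: true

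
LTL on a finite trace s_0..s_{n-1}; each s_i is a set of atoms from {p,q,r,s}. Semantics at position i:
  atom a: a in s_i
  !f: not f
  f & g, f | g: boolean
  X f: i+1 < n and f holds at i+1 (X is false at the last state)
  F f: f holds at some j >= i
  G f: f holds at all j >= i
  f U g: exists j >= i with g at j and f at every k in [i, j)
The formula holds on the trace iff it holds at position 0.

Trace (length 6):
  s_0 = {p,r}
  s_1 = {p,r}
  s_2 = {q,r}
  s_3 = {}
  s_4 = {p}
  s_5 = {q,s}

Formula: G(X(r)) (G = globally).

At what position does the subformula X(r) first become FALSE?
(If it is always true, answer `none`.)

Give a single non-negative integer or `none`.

s_0={p,r}: X(r)=True r=True
s_1={p,r}: X(r)=True r=True
s_2={q,r}: X(r)=False r=True
s_3={}: X(r)=False r=False
s_4={p}: X(r)=False r=False
s_5={q,s}: X(r)=False r=False
G(X(r)) holds globally = False
First violation at position 2.

Answer: 2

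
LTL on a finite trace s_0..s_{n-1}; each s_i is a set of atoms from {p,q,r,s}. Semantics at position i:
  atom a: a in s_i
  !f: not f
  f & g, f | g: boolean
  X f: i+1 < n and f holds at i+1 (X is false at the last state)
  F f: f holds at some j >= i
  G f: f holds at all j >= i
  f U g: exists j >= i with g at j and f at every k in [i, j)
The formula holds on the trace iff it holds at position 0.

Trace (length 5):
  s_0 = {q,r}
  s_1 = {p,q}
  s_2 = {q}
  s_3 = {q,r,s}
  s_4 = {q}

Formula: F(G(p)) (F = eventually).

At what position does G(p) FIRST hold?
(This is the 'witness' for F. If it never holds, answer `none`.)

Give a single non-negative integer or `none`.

s_0={q,r}: G(p)=False p=False
s_1={p,q}: G(p)=False p=True
s_2={q}: G(p)=False p=False
s_3={q,r,s}: G(p)=False p=False
s_4={q}: G(p)=False p=False
F(G(p)) does not hold (no witness exists).

Answer: none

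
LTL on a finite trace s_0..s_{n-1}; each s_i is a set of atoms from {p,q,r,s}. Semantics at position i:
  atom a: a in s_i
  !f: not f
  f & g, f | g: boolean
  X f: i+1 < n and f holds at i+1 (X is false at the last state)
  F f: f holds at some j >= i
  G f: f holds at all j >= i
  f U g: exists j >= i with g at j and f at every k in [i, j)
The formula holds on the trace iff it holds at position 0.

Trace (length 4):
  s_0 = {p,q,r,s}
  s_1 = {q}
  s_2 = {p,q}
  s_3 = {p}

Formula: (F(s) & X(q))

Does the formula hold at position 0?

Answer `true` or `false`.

Answer: true

Derivation:
s_0={p,q,r,s}: (F(s) & X(q))=True F(s)=True s=True X(q)=True q=True
s_1={q}: (F(s) & X(q))=False F(s)=False s=False X(q)=True q=True
s_2={p,q}: (F(s) & X(q))=False F(s)=False s=False X(q)=False q=True
s_3={p}: (F(s) & X(q))=False F(s)=False s=False X(q)=False q=False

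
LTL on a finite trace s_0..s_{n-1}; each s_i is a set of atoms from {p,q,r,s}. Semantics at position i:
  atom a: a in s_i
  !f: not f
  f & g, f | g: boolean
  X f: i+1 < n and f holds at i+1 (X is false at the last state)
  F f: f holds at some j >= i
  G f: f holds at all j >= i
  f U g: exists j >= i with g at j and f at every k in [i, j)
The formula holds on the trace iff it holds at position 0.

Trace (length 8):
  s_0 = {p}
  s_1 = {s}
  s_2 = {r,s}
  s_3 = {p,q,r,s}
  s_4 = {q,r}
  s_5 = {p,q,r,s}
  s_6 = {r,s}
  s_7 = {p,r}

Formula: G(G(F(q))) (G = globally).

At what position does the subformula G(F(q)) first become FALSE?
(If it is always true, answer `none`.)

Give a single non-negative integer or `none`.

Answer: 0

Derivation:
s_0={p}: G(F(q))=False F(q)=True q=False
s_1={s}: G(F(q))=False F(q)=True q=False
s_2={r,s}: G(F(q))=False F(q)=True q=False
s_3={p,q,r,s}: G(F(q))=False F(q)=True q=True
s_4={q,r}: G(F(q))=False F(q)=True q=True
s_5={p,q,r,s}: G(F(q))=False F(q)=True q=True
s_6={r,s}: G(F(q))=False F(q)=False q=False
s_7={p,r}: G(F(q))=False F(q)=False q=False
G(G(F(q))) holds globally = False
First violation at position 0.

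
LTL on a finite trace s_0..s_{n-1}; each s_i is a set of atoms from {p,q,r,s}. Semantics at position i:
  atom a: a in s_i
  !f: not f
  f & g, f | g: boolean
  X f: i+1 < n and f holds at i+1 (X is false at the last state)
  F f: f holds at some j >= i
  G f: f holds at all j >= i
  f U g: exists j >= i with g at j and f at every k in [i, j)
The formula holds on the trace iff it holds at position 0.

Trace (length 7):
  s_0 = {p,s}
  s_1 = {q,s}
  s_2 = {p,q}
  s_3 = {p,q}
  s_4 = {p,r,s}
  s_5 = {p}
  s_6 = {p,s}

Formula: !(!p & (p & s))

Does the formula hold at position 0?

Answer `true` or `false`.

s_0={p,s}: !(!p & (p & s))=True (!p & (p & s))=False !p=False p=True (p & s)=True s=True
s_1={q,s}: !(!p & (p & s))=True (!p & (p & s))=False !p=True p=False (p & s)=False s=True
s_2={p,q}: !(!p & (p & s))=True (!p & (p & s))=False !p=False p=True (p & s)=False s=False
s_3={p,q}: !(!p & (p & s))=True (!p & (p & s))=False !p=False p=True (p & s)=False s=False
s_4={p,r,s}: !(!p & (p & s))=True (!p & (p & s))=False !p=False p=True (p & s)=True s=True
s_5={p}: !(!p & (p & s))=True (!p & (p & s))=False !p=False p=True (p & s)=False s=False
s_6={p,s}: !(!p & (p & s))=True (!p & (p & s))=False !p=False p=True (p & s)=True s=True

Answer: true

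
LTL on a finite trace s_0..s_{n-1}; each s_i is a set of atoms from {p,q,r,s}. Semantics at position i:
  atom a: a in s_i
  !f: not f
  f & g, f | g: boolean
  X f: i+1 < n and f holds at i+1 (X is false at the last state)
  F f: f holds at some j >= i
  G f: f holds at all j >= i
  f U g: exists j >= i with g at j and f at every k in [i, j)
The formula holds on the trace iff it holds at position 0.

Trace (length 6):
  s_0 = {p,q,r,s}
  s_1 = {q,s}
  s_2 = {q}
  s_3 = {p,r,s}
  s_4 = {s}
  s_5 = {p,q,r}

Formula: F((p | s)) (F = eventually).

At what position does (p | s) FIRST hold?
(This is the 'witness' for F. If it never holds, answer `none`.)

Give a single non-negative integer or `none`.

Answer: 0

Derivation:
s_0={p,q,r,s}: (p | s)=True p=True s=True
s_1={q,s}: (p | s)=True p=False s=True
s_2={q}: (p | s)=False p=False s=False
s_3={p,r,s}: (p | s)=True p=True s=True
s_4={s}: (p | s)=True p=False s=True
s_5={p,q,r}: (p | s)=True p=True s=False
F((p | s)) holds; first witness at position 0.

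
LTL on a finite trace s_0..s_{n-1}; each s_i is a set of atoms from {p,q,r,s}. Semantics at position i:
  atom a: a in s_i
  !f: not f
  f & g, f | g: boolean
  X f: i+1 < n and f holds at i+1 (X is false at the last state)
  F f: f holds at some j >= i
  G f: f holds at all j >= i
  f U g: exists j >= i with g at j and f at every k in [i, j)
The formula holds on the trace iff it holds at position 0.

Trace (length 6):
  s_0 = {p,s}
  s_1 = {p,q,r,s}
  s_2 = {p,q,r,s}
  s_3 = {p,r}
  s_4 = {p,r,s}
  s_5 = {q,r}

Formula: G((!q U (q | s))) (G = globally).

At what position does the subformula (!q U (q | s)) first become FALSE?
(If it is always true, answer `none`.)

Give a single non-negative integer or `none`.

s_0={p,s}: (!q U (q | s))=True !q=True q=False (q | s)=True s=True
s_1={p,q,r,s}: (!q U (q | s))=True !q=False q=True (q | s)=True s=True
s_2={p,q,r,s}: (!q U (q | s))=True !q=False q=True (q | s)=True s=True
s_3={p,r}: (!q U (q | s))=True !q=True q=False (q | s)=False s=False
s_4={p,r,s}: (!q U (q | s))=True !q=True q=False (q | s)=True s=True
s_5={q,r}: (!q U (q | s))=True !q=False q=True (q | s)=True s=False
G((!q U (q | s))) holds globally = True
No violation — formula holds at every position.

Answer: none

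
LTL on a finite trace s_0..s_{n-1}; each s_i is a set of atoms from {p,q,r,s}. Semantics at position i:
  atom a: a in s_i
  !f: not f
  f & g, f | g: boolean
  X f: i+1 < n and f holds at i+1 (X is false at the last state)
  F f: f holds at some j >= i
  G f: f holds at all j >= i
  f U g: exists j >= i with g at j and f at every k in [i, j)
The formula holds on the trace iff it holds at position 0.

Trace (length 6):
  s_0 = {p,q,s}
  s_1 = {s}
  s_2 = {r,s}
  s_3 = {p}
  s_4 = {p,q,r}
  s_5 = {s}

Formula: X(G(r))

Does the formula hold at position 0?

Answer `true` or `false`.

Answer: false

Derivation:
s_0={p,q,s}: X(G(r))=False G(r)=False r=False
s_1={s}: X(G(r))=False G(r)=False r=False
s_2={r,s}: X(G(r))=False G(r)=False r=True
s_3={p}: X(G(r))=False G(r)=False r=False
s_4={p,q,r}: X(G(r))=False G(r)=False r=True
s_5={s}: X(G(r))=False G(r)=False r=False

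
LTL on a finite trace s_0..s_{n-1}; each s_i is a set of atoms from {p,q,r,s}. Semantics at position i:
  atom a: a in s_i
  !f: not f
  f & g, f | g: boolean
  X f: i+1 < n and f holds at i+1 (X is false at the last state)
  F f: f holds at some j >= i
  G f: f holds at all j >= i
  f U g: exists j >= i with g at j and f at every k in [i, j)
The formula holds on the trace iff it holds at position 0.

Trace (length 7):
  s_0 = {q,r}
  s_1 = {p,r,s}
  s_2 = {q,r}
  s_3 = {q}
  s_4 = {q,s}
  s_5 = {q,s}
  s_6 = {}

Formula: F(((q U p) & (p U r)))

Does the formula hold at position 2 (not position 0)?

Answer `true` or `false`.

s_0={q,r}: F(((q U p) & (p U r)))=True ((q U p) & (p U r))=True (q U p)=True q=True p=False (p U r)=True r=True
s_1={p,r,s}: F(((q U p) & (p U r)))=True ((q U p) & (p U r))=True (q U p)=True q=False p=True (p U r)=True r=True
s_2={q,r}: F(((q U p) & (p U r)))=False ((q U p) & (p U r))=False (q U p)=False q=True p=False (p U r)=True r=True
s_3={q}: F(((q U p) & (p U r)))=False ((q U p) & (p U r))=False (q U p)=False q=True p=False (p U r)=False r=False
s_4={q,s}: F(((q U p) & (p U r)))=False ((q U p) & (p U r))=False (q U p)=False q=True p=False (p U r)=False r=False
s_5={q,s}: F(((q U p) & (p U r)))=False ((q U p) & (p U r))=False (q U p)=False q=True p=False (p U r)=False r=False
s_6={}: F(((q U p) & (p U r)))=False ((q U p) & (p U r))=False (q U p)=False q=False p=False (p U r)=False r=False
Evaluating at position 2: result = False

Answer: false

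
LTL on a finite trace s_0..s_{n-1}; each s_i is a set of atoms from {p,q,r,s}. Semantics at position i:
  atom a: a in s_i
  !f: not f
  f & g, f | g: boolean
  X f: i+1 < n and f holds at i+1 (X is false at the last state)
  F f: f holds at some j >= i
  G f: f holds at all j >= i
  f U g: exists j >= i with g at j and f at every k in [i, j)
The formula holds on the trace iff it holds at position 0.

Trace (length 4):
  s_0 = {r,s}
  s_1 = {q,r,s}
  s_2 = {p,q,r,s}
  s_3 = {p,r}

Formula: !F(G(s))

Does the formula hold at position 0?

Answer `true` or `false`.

Answer: true

Derivation:
s_0={r,s}: !F(G(s))=True F(G(s))=False G(s)=False s=True
s_1={q,r,s}: !F(G(s))=True F(G(s))=False G(s)=False s=True
s_2={p,q,r,s}: !F(G(s))=True F(G(s))=False G(s)=False s=True
s_3={p,r}: !F(G(s))=True F(G(s))=False G(s)=False s=False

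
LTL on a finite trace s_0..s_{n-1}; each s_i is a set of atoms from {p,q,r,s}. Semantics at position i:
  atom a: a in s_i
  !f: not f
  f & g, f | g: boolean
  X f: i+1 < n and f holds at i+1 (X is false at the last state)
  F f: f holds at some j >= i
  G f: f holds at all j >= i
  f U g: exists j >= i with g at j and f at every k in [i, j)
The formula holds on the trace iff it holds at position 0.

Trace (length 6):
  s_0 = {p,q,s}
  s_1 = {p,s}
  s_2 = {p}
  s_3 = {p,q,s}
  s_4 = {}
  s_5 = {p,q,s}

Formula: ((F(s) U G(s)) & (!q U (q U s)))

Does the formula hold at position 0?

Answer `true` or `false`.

Answer: true

Derivation:
s_0={p,q,s}: ((F(s) U G(s)) & (!q U (q U s)))=True (F(s) U G(s))=True F(s)=True s=True G(s)=False (!q U (q U s))=True !q=False q=True (q U s)=True
s_1={p,s}: ((F(s) U G(s)) & (!q U (q U s)))=True (F(s) U G(s))=True F(s)=True s=True G(s)=False (!q U (q U s))=True !q=True q=False (q U s)=True
s_2={p}: ((F(s) U G(s)) & (!q U (q U s)))=True (F(s) U G(s))=True F(s)=True s=False G(s)=False (!q U (q U s))=True !q=True q=False (q U s)=False
s_3={p,q,s}: ((F(s) U G(s)) & (!q U (q U s)))=True (F(s) U G(s))=True F(s)=True s=True G(s)=False (!q U (q U s))=True !q=False q=True (q U s)=True
s_4={}: ((F(s) U G(s)) & (!q U (q U s)))=True (F(s) U G(s))=True F(s)=True s=False G(s)=False (!q U (q U s))=True !q=True q=False (q U s)=False
s_5={p,q,s}: ((F(s) U G(s)) & (!q U (q U s)))=True (F(s) U G(s))=True F(s)=True s=True G(s)=True (!q U (q U s))=True !q=False q=True (q U s)=True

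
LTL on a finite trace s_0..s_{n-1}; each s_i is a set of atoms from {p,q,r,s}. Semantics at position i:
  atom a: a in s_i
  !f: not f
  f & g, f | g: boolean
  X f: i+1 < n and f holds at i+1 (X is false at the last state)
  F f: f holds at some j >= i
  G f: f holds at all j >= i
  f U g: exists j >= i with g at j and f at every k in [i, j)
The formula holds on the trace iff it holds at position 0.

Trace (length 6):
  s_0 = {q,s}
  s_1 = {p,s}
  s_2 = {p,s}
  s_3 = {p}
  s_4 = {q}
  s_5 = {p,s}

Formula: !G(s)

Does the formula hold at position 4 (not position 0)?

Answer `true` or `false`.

s_0={q,s}: !G(s)=True G(s)=False s=True
s_1={p,s}: !G(s)=True G(s)=False s=True
s_2={p,s}: !G(s)=True G(s)=False s=True
s_3={p}: !G(s)=True G(s)=False s=False
s_4={q}: !G(s)=True G(s)=False s=False
s_5={p,s}: !G(s)=False G(s)=True s=True
Evaluating at position 4: result = True

Answer: true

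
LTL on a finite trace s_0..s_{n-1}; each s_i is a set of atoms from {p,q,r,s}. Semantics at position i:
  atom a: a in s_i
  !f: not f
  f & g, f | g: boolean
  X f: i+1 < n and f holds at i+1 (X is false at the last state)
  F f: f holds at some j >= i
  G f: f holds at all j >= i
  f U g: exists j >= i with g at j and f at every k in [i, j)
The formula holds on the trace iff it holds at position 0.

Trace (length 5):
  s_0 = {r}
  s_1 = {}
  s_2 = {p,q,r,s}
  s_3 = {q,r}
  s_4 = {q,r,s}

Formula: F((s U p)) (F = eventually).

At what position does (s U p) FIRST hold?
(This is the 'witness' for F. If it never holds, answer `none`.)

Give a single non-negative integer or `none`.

Answer: 2

Derivation:
s_0={r}: (s U p)=False s=False p=False
s_1={}: (s U p)=False s=False p=False
s_2={p,q,r,s}: (s U p)=True s=True p=True
s_3={q,r}: (s U p)=False s=False p=False
s_4={q,r,s}: (s U p)=False s=True p=False
F((s U p)) holds; first witness at position 2.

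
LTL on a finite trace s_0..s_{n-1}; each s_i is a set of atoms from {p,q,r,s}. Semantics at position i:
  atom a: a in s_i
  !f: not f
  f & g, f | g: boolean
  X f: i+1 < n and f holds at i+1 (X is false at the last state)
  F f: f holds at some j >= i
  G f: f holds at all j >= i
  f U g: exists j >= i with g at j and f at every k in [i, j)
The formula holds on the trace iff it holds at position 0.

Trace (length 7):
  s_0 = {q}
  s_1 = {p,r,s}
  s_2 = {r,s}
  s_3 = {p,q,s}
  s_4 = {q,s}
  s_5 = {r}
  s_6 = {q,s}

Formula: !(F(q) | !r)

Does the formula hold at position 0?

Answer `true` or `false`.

s_0={q}: !(F(q) | !r)=False (F(q) | !r)=True F(q)=True q=True !r=True r=False
s_1={p,r,s}: !(F(q) | !r)=False (F(q) | !r)=True F(q)=True q=False !r=False r=True
s_2={r,s}: !(F(q) | !r)=False (F(q) | !r)=True F(q)=True q=False !r=False r=True
s_3={p,q,s}: !(F(q) | !r)=False (F(q) | !r)=True F(q)=True q=True !r=True r=False
s_4={q,s}: !(F(q) | !r)=False (F(q) | !r)=True F(q)=True q=True !r=True r=False
s_5={r}: !(F(q) | !r)=False (F(q) | !r)=True F(q)=True q=False !r=False r=True
s_6={q,s}: !(F(q) | !r)=False (F(q) | !r)=True F(q)=True q=True !r=True r=False

Answer: false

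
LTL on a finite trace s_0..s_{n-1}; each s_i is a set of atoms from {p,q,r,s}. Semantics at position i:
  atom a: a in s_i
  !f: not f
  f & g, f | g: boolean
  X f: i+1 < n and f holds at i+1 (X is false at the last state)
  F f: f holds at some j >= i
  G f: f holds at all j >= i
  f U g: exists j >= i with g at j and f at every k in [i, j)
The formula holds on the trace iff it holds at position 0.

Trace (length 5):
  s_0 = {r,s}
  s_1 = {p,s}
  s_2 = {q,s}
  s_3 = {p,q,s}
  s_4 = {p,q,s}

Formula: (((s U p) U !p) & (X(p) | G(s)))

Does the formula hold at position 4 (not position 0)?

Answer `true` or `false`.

Answer: false

Derivation:
s_0={r,s}: (((s U p) U !p) & (X(p) | G(s)))=True ((s U p) U !p)=True (s U p)=True s=True p=False !p=True (X(p) | G(s))=True X(p)=True G(s)=True
s_1={p,s}: (((s U p) U !p) & (X(p) | G(s)))=True ((s U p) U !p)=True (s U p)=True s=True p=True !p=False (X(p) | G(s))=True X(p)=False G(s)=True
s_2={q,s}: (((s U p) U !p) & (X(p) | G(s)))=True ((s U p) U !p)=True (s U p)=True s=True p=False !p=True (X(p) | G(s))=True X(p)=True G(s)=True
s_3={p,q,s}: (((s U p) U !p) & (X(p) | G(s)))=False ((s U p) U !p)=False (s U p)=True s=True p=True !p=False (X(p) | G(s))=True X(p)=True G(s)=True
s_4={p,q,s}: (((s U p) U !p) & (X(p) | G(s)))=False ((s U p) U !p)=False (s U p)=True s=True p=True !p=False (X(p) | G(s))=True X(p)=False G(s)=True
Evaluating at position 4: result = False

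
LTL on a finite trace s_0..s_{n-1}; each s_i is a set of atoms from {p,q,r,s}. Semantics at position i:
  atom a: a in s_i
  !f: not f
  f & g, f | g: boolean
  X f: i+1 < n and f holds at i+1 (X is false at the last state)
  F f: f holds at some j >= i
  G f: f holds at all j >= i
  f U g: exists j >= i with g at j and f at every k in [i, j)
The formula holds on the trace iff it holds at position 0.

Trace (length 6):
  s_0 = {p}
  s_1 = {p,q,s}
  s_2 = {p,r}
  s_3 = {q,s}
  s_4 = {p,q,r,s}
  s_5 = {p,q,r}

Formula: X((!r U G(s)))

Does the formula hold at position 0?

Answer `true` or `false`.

s_0={p}: X((!r U G(s)))=False (!r U G(s))=False !r=True r=False G(s)=False s=False
s_1={p,q,s}: X((!r U G(s)))=False (!r U G(s))=False !r=True r=False G(s)=False s=True
s_2={p,r}: X((!r U G(s)))=False (!r U G(s))=False !r=False r=True G(s)=False s=False
s_3={q,s}: X((!r U G(s)))=False (!r U G(s))=False !r=True r=False G(s)=False s=True
s_4={p,q,r,s}: X((!r U G(s)))=False (!r U G(s))=False !r=False r=True G(s)=False s=True
s_5={p,q,r}: X((!r U G(s)))=False (!r U G(s))=False !r=False r=True G(s)=False s=False

Answer: false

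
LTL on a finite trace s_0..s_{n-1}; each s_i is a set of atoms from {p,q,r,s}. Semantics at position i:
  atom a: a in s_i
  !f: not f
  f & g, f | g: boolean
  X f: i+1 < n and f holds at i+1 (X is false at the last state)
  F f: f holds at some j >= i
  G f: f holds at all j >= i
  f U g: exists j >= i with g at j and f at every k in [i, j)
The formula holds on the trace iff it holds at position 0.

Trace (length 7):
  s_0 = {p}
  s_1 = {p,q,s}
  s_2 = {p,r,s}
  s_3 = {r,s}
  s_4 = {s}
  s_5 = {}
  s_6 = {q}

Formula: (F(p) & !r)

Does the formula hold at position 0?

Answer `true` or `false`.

Answer: true

Derivation:
s_0={p}: (F(p) & !r)=True F(p)=True p=True !r=True r=False
s_1={p,q,s}: (F(p) & !r)=True F(p)=True p=True !r=True r=False
s_2={p,r,s}: (F(p) & !r)=False F(p)=True p=True !r=False r=True
s_3={r,s}: (F(p) & !r)=False F(p)=False p=False !r=False r=True
s_4={s}: (F(p) & !r)=False F(p)=False p=False !r=True r=False
s_5={}: (F(p) & !r)=False F(p)=False p=False !r=True r=False
s_6={q}: (F(p) & !r)=False F(p)=False p=False !r=True r=False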